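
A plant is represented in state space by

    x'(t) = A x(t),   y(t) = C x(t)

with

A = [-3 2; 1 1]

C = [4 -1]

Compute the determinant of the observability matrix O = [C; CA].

15

CA = [[-13, 7]]
Observability matrix O = [C; CA] = [[4, -1], [-13, 7]]
det(O) = 4·7 - (-1)·(-13) = 28 - 13 = 15
Since det(O) ≠ 0, rank(O) = 2 and the system is completely observable.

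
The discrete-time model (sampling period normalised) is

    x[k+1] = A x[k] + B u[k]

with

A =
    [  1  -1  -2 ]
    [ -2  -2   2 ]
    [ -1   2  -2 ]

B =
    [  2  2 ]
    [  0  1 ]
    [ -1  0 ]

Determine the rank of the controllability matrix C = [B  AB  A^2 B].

AB = [[4, 1], [-6, -6], [0, 0]]
A^2B = [[10, 7], [4, 10], [-16, -13]]
Controllability matrix C = [B  AB  A^2B] = [[2, 2, 4, 1, 10, 7], [0, 1, -6, -6, 4, 10], [-1, 0, 0, 0, -16, -13]]
Take the 3×3 submatrix of C formed by columns 1, 2, 3: [[2, 2, 4], [0, 1, -6], [-1, 0, 0]]. Its determinant is 2·(1·0 - (-6)·0) - 2·(0·0 - (-6)·(-1)) + 4·(0·0 - 1·(-1)) = 2·0 - 2·(-6) + 4·1 = 16 ≠ 0.
So rank(C) ≥ 3; since C has 3 rows, rank(C) = 3.
rank(C) = 3 = n, so the pair (A, B) is completely controllable.

3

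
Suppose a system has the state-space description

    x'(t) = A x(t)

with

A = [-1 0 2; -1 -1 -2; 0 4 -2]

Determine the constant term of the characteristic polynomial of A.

18

Expand det(sI - A) for the 3×3 matrix.
p(s) = s^3 + 4s^2 + 13s + 18.
(Check: constant term = det(-A) = (-1)^3 det A = 18; coefficient of s^2 = -tr A = 4.)
The constant term is 18.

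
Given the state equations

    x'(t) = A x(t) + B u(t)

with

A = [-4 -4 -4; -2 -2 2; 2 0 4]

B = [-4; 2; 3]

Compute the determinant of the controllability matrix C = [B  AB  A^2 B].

AB = [[-4], [10], [4]]
A^2B = [[-40], [-4], [8]]
Controllability matrix C = [B  AB  A^2B] = [[-4, -4, -40], [2, 10, -4], [3, 4, 8]]
Expanding along the first row, det(C) = (-4)·(10·8 - (-4)·4) - (-4)·(2·8 - (-4)·3) + (-40)·(2·4 - 10·3) = (-4)·96 - (-4)·28 + (-40)·(-22) = 608
Since det(C) ≠ 0, rank(C) = 3 and the system is completely controllable.

608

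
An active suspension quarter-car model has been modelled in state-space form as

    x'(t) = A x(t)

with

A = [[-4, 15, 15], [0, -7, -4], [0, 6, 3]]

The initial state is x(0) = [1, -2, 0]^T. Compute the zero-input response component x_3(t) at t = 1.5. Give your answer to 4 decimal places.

-1.2721

det(sI - A) = s^3 - (tr A)s^2 + (M11 + M22 + M33)s - det A, where Mii is the 2×2 principal minor of A obtained by deleting row i and column i.
tr A = (-4) + (-7) + 3 = -8; M11 = (-7)·3 - (-4)·6 = -21 - (-24) = 3; M22 = (-4)·3 - 15·0 = -12 - 0 = -12; M33 = (-4)·(-7) - 15·0 = 28 - 0 = 28; sum of minors = 19.
det A = (-4)·((-7)·3 - (-4)·6) - 15·(0·3 - (-4)·0) + 15·(0·6 - (-7)·0) = (-4)·3 - 15·0 + 15·0 = -12.
So p(s) = det(sI - A) = s^3 + 8s^2 + 19s + 12.
Rational-root test: any integer root divides 12. Testing small divisors, s = -1 works: p(-1) = -1 + 8 + (-19) + 12 = 0, so (s + 1) is a factor.
Dividing, p(s) = (s + 1)(s^2 + 7s + 12).
Factor s^2 + 7s + 12: two numbers with sum -7 and product 12 are -3 and -4, so s^2 + 7s + 12 = (s + 3)(s + 4).
Hence p(s) = (s + 1) (s + 3) (s + 4), with roots -4, -3, -1.
The eigenvalues -4, -3, -1 are distinct and real, so A is diagonalisable and x(t) = e^{At} x(0) = V diag(e^{λ_i t}) V^{-1} x(0), where the columns of V are the eigenvectors.
λ = -4: A - (-4)I = [[0, 15, 15], [0, -3, -4], [0, 6, 7]]. v must be orthogonal to every row; (row 1) × (row 2) = [-15, 0, 0], so take v_1 = [1, 0, 0]^T.
λ = -3: A - (-3)I = [[-1, 15, 15], [0, -4, -4], [0, 6, 6]]. v must be orthogonal to every row; (row 1) × (row 2) = [0, -4, 4], so take v_2 = [0, 1, -1]^T.
λ = -1: A - (-1)I = [[-3, 15, 15], [0, -6, -4], [0, 6, 4]]. v must be orthogonal to every row; (row 1) × (row 2) = [30, -12, 18], so take v_3 = [5, -2, 3]^T.
V = [v_1 v_2 v_3] = [[1, 0, 5], [0, 1, -2], [0, -1, 3]] has det V = 1, so V^{-1} = adj(V)/det V = [[1, -5, -5], [0, 3, 2], [0, 1, 1]].
Modal coordinates z(0) = V^{-1} x(0): 1·1 + (-5)·(-2) + (-5)·0 = 11; 0·1 + 3·(-2) + 2·0 = -6; 0·1 + 1·(-2) + 1·0 = -2; so z(0) = [11, -6, -2]^T.
x_3(t) = Σ_i (v_i)_3 · z_i(0) · e^{λ_i t} (row 3 of V times the modal terms).
x_3(1.5) = 0·11·e^{-4·1.5} + (-1)·(-6)·e^{-3·1.5} + 3·(-2)·e^{-1·1.5} = 0·0.002479 + 6·0.011109 + (-6)·0.223130 = -1.2721.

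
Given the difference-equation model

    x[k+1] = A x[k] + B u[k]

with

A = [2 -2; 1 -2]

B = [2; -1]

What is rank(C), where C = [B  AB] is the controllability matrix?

2

AB = [[6], [4]]
Controllability matrix C = [B  AB] = [[2, 6], [-1, 4]]
det(C) = 2·4 - 6·(-1) = 8 - (-6) = 14 ≠ 0, so rank(C) = 2.
rank(C) = 2 = n, so the pair (A, B) is completely controllable.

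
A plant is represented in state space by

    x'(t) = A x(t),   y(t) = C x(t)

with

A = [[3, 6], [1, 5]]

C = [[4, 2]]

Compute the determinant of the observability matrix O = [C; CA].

CA = [[14, 34]]
Observability matrix O = [C; CA] = [[4, 2], [14, 34]]
det(O) = 4·34 - 2·14 = 136 - 28 = 108
Since det(O) ≠ 0, rank(O) = 2 and the system is completely observable.

108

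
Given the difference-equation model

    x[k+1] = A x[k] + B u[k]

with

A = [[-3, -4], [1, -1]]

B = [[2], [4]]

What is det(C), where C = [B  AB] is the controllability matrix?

AB = [[-22], [-2]]
Controllability matrix C = [B  AB] = [[2, -22], [4, -2]]
det(C) = 2·(-2) - (-22)·4 = -4 - (-88) = 84
Since det(C) ≠ 0, rank(C) = 2 and the system is completely controllable.

84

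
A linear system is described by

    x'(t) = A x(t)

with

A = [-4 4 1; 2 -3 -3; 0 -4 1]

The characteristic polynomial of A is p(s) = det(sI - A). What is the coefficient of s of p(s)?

Expand det(sI - A) for the 3×3 matrix.
p(s) = s^3 + 6s^2 - 15s - 44.
(Check: constant term = det(-A) = (-1)^3 det A = -44; coefficient of s^2 = -tr A = 6.)
The coefficient of s is -15.

-15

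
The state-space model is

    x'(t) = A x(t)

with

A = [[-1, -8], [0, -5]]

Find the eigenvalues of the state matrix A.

-5, -1

det(sI - A) = s^2 - (tr A)s + det A, with tr A = (-1) + (-5) = -6 and det A = (-1)·(-5) - (-8)·0 = 5 - 0 = 5.
So p(s) = det(sI - A) = s^2 + 6s + 5.
Factor s^2 + 6s + 5: two numbers with sum -6 and product 5 are -1 and -5, so s^2 + 6s + 5 = (s + 1)(s + 5).
Hence p(s) = (s + 1) (s + 5), with roots -5, -1.
All eigenvalues have negative real part, so the system is asymptotically stable.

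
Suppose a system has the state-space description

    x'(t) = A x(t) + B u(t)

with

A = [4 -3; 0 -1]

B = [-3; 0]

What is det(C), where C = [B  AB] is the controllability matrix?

AB = [[-12], [0]]
Controllability matrix C = [B  AB] = [[-3, -12], [0, 0]]
det(C) = (-3)·0 - (-12)·0 = 0 - 0 = 0
Since det(C) = 0, rank(C) < 2 and the system is not completely controllable.

0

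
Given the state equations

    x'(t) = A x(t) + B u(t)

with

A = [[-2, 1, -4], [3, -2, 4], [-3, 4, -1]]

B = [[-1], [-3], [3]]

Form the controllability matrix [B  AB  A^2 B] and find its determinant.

-828

AB = [[-13], [15], [-12]]
A^2B = [[89], [-117], [111]]
Controllability matrix C = [B  AB  A^2B] = [[-1, -13, 89], [-3, 15, -117], [3, -12, 111]]
Expanding along the first row, det(C) = (-1)·(15·111 - (-117)·(-12)) - (-13)·((-3)·111 - (-117)·3) + 89·((-3)·(-12) - 15·3) = (-1)·261 - (-13)·18 + 89·(-9) = -828
Since det(C) ≠ 0, rank(C) = 3 and the system is completely controllable.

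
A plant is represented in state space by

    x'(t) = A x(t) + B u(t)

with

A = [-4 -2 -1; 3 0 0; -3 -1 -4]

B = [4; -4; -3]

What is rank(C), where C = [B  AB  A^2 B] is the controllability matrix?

3

AB = [[-5], [12], [4]]
A^2B = [[-8], [-15], [-13]]
Controllability matrix C = [B  AB  A^2B] = [[4, -5, -8], [-4, 12, -15], [-3, 4, -13]]
det(C) = 4·(12·(-13) - (-15)·4) - (-5)·((-4)·(-13) - (-15)·(-3)) + (-8)·((-4)·4 - 12·(-3)) = 4·(-96) - (-5)·7 + (-8)·20 = -509 ≠ 0, so rank(C) = 3.
rank(C) = 3 = n, so the pair (A, B) is completely controllable.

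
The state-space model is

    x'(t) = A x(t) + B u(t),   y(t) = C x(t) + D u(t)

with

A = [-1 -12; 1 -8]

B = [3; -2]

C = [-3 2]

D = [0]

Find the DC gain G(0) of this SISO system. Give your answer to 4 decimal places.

-7.1000

G(0) = C(-A)^{-1}B + D = -C A^{-1} B + D.
det A = 20, so A^{-1} = (1/20)·adj(A) = [[-2/5, 3/5], [-1/20, -1/20]]
A^{-1} B = [-12/5, -1/20]^T
C A^{-1} B = 71/10
G(0) = D - C A^{-1} B = 0 - (71/10) = -71/10 ≈ -7.1000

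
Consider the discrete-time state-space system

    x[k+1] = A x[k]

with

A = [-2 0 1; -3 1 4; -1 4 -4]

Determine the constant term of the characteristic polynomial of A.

Expand det(zI - A) for the 3×3 matrix.
p(z) = z^3 + 5z^2 - 13z - 29.
(Check: constant term = det(-A) = (-1)^3 det A = -29; coefficient of z^2 = -tr A = 5.)
The constant term is -29.

-29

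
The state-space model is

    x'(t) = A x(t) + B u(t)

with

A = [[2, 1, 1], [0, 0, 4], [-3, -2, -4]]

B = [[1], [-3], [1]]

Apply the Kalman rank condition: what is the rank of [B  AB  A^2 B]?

AB = [[0], [4], [-1]]
A^2B = [[3], [-4], [-4]]
Controllability matrix C = [B  AB  A^2B] = [[1, 0, 3], [-3, 4, -4], [1, -1, -4]]
det(C) = 1·(4·(-4) - (-4)·(-1)) - 0·((-3)·(-4) - (-4)·1) + 3·((-3)·(-1) - 4·1) = 1·(-20) - 0·16 + 3·(-1) = -23 ≠ 0, so rank(C) = 3.
rank(C) = 3 = n, so the pair (A, B) is completely controllable.

3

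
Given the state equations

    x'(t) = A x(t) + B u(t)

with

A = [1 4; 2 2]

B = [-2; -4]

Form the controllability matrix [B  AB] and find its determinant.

AB = [[-18], [-12]]
Controllability matrix C = [B  AB] = [[-2, -18], [-4, -12]]
det(C) = (-2)·(-12) - (-18)·(-4) = 24 - 72 = -48
Since det(C) ≠ 0, rank(C) = 2 and the system is completely controllable.

-48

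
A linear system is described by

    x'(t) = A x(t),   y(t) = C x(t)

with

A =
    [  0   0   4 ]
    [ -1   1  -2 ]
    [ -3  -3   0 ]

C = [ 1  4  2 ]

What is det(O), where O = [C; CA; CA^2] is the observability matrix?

-1696

CA = [[-10, -2, -4]]
CA^2 = [[14, 10, -36]]
Observability matrix O = [C; CA; CA^2] = [[1, 4, 2], [-10, -2, -4], [14, 10, -36]]
Expanding along the first row, det(O) = 1·((-2)·(-36) - (-4)·10) - 4·((-10)·(-36) - (-4)·14) + 2·((-10)·10 - (-2)·14) = 1·112 - 4·416 + 2·(-72) = -1696
Since det(O) ≠ 0, rank(O) = 3 and the system is completely observable.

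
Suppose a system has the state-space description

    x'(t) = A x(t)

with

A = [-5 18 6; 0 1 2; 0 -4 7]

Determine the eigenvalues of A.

det(sI - A) = s^3 - (tr A)s^2 + (M11 + M22 + M33)s - det A, where Mii is the 2×2 principal minor of A obtained by deleting row i and column i.
tr A = (-5) + 1 + 7 = 3; M11 = 1·7 - 2·(-4) = 7 - (-8) = 15; M22 = (-5)·7 - 6·0 = -35 - 0 = -35; M33 = (-5)·1 - 18·0 = -5 - 0 = -5; sum of minors = -25.
det A = (-5)·(1·7 - 2·(-4)) - 18·(0·7 - 2·0) + 6·(0·(-4) - 1·0) = (-5)·15 - 18·0 + 6·0 = -75.
So p(s) = det(sI - A) = s^3 - 3s^2 - 25s + 75.
Rational-root test: any integer root divides 75. Testing small divisors, s = 3 works: p(3) = 27 + (-27) + (-75) + 75 = 0, so (s - 3) is a factor.
Dividing, p(s) = (s - 3)(s^2 - 25).
Factor s^2 - 25: two numbers with sum 0 and product -25 are 5 and -5, so s^2 - 25 = (s - 5)(s + 5).
Hence p(s) = (s - 5) (s - 3) (s + 5), with roots -5, 3, 5.
At least one eigenvalue has non-negative real part, so the system is not asymptotically stable.

-5, 3, 5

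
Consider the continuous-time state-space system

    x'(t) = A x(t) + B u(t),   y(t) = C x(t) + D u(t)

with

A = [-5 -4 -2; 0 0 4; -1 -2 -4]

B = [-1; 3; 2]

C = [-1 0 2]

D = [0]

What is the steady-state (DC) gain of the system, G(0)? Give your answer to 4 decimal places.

G(0) = C(-A)^{-1}B + D = -C A^{-1} B + D.
det A = -24, so A^{-1} = (1/-24)·adj(A) = [[-1/3, 1/2, 2/3], [1/6, -3/4, -5/6], [0, 1/4, 0]]
A^{-1} B = [19/6, -49/12, 3/4]^T
C A^{-1} B = -5/3
G(0) = D - C A^{-1} B = 0 - (-5/3) = 5/3 ≈ 1.6667

1.6667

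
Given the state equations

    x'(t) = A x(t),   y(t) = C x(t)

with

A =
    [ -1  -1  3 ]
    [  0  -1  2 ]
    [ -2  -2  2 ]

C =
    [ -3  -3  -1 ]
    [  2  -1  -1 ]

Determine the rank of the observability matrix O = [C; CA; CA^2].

CA = [[5, 8, -17], [0, 1, 2]]
CA^2 = [[29, 21, -3], [-4, -5, 6]]
Observability matrix O = [C; CA; CA^2] = [[-3, -3, -1], [2, -1, -1], [5, 8, -17], [0, 1, 2], [29, 21, -3], [-4, -5, 6]]
Take the 3×3 submatrix of O formed by rows 1, 2, 3: [[-3, -3, -1], [2, -1, -1], [5, 8, -17]]. Its determinant is (-3)·((-1)·(-17) - (-1)·8) - (-3)·(2·(-17) - (-1)·5) + (-1)·(2·8 - (-1)·5) = (-3)·25 - (-3)·(-29) + (-1)·21 = -183 ≠ 0.
So rank(O) ≥ 3; since O has 3 columns, rank(O) = 3.
rank(O) = 3 = n, so the pair (A, C) is completely observable.

3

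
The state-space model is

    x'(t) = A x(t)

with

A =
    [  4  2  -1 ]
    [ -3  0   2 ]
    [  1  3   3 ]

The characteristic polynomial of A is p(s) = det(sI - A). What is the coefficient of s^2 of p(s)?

-7

Expand det(sI - A) for the 3×3 matrix.
p(s) = s^3 - 7s^2 + 13s - 7.
(Check: constant term = det(-A) = (-1)^3 det A = -7; coefficient of s^2 = -tr A = -7.)
The coefficient of s^2 is -7.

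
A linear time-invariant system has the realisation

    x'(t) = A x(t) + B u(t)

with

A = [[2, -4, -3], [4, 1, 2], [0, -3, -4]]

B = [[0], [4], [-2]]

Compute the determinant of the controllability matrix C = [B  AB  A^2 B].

-192

AB = [[-10], [0], [-4]]
A^2B = [[-8], [-48], [16]]
Controllability matrix C = [B  AB  A^2B] = [[0, -10, -8], [4, 0, -48], [-2, -4, 16]]
Expanding along the first row, det(C) = 0·(0·16 - (-48)·(-4)) - (-10)·(4·16 - (-48)·(-2)) + (-8)·(4·(-4) - 0·(-2)) = 0·(-192) - (-10)·(-32) + (-8)·(-16) = -192
Since det(C) ≠ 0, rank(C) = 3 and the system is completely controllable.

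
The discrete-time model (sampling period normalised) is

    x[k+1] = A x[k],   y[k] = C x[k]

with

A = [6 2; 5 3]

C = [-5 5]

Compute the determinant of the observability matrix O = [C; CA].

CA = [[-5, 5]]
Observability matrix O = [C; CA] = [[-5, 5], [-5, 5]]
det(O) = (-5)·5 - 5·(-5) = -25 - (-25) = 0
Since det(O) = 0, rank(O) < 2 and the system is not completely observable.

0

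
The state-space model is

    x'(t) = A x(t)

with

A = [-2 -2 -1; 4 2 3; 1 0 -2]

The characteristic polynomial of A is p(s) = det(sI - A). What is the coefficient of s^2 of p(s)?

Expand det(sI - A) for the 3×3 matrix.
p(s) = s^3 + 2s^2 + 5s + 12.
(Check: constant term = det(-A) = (-1)^3 det A = 12; coefficient of s^2 = -tr A = 2.)
The coefficient of s^2 is 2.

2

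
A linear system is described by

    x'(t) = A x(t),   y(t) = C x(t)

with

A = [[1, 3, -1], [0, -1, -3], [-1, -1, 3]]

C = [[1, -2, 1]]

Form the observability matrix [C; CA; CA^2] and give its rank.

3

CA = [[0, 4, 8]]
CA^2 = [[-8, -12, 12]]
Observability matrix O = [C; CA; CA^2] = [[1, -2, 1], [0, 4, 8], [-8, -12, 12]]
det(O) = 1·(4·12 - 8·(-12)) - (-2)·(0·12 - 8·(-8)) + 1·(0·(-12) - 4·(-8)) = 1·144 - (-2)·64 + 1·32 = 304 ≠ 0, so rank(O) = 3.
rank(O) = 3 = n, so the pair (A, C) is completely observable.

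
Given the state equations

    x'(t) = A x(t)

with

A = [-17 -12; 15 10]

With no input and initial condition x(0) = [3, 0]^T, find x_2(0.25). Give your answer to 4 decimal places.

det(sI - A) = s^2 - (tr A)s + det A, with tr A = (-17) + 10 = -7 and det A = (-17)·10 - (-12)·15 = -170 - (-180) = 10.
So p(s) = det(sI - A) = s^2 + 7s + 10.
Factor s^2 + 7s + 10: two numbers with sum -7 and product 10 are -2 and -5, so s^2 + 7s + 10 = (s + 2)(s + 5).
Hence p(s) = (s + 2) (s + 5), with roots -5, -2.
The eigenvalues -5, -2 are distinct and real, so A is diagonalisable and x(t) = e^{At} x(0) = V diag(e^{λ_i t}) V^{-1} x(0), where the columns of V are the eigenvectors.
λ = -5: A - (-5)I = [[-12, -12], [15, 15]]. Row 1 gives (-12)·v1 + (-12)·v2 = 0, so take v_1 = [-1, 1]^T.
λ = -2: A - (-2)I = [[-15, -12], [15, 12]]. Row 1 gives (-15)·v1 + (-12)·v2 = 0, so take v_2 = [-4, 5]^T.
V = [v_1 v_2] = [[-1, -4], [1, 5]] has det V = -1, so V^{-1} = adj(V)/det V = [[-5, -4], [1, 1]].
Modal coordinates z(0) = V^{-1} x(0): (-5)·3 + (-4)·0 = -15; 1·3 + 1·0 = 3; so z(0) = [-15, 3]^T.
x_2(t) = Σ_i (v_i)_2 · z_i(0) · e^{λ_i t} (row 2 of V times the modal terms).
x_2(0.25) = 1·(-15)·e^{-5·0.25} + 5·3·e^{-2·0.25} = (-15)·0.286505 + 15·0.606531 = 4.8004.

4.8004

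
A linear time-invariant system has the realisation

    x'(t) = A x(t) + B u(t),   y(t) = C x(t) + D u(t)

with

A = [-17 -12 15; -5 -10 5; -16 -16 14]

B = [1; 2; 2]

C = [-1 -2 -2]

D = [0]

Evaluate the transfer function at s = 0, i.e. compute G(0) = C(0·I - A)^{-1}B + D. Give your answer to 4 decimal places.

0.6000

G(0) = C(-A)^{-1}B + D = -C A^{-1} B + D.
det A = -60, so A^{-1} = (1/-60)·adj(A) = [[1, 6/5, -3/2], [1/6, -1/30, -1/6], [4/3, 4/3, -11/6]]
A^{-1} B = [2/5, -7/30, 1/3]^T
C A^{-1} B = -3/5
G(0) = D - C A^{-1} B = 0 - (-3/5) = 3/5 ≈ 0.6000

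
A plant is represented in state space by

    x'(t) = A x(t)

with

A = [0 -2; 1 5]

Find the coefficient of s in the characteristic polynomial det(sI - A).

For a 2×2 matrix, det(sI - A) = s^2 - (tr A)s + det A.
tr A = 5, det A = 2.
So p(s) = s^2 - 5s + 2.
The coefficient of s is -5.

-5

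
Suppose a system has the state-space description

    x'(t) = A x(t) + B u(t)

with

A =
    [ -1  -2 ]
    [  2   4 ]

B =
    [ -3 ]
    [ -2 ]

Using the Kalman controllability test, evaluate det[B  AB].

56

AB = [[7], [-14]]
Controllability matrix C = [B  AB] = [[-3, 7], [-2, -14]]
det(C) = (-3)·(-14) - 7·(-2) = 42 - (-14) = 56
Since det(C) ≠ 0, rank(C) = 2 and the system is completely controllable.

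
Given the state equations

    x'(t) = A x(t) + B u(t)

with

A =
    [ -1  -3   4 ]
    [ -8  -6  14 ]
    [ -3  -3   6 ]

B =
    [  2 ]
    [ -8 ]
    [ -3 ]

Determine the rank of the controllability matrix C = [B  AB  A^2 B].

2

AB = [[10], [-10], [0]]
A^2B = [[20], [-20], [0]]
Controllability matrix C = [B  AB  A^2B] = [[2, 10, 20], [-8, -10, -20], [-3, 0, 0]]
The rows r1, r2, r3 of C are linearly dependent: -r1 - r2 + 2·r3 = 0 (check each entry), so rank(C) ≤ 2.
The 2×2 minor from rows 1, 2, columns 1, 2 is 2·(-10) - 10·(-8) = -20 - (-80) = 60 ≠ 0, so rank(C) = 2.
rank(C) = 2 < n = 3, so the pair (A, B) is not completely controllable.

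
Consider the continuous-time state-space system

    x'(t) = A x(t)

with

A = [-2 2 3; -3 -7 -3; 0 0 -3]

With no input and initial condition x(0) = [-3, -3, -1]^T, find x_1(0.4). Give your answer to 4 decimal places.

det(sI - A) = s^3 - (tr A)s^2 + (M11 + M22 + M33)s - det A, where Mii is the 2×2 principal minor of A obtained by deleting row i and column i.
tr A = (-2) + (-7) + (-3) = -12; M11 = (-7)·(-3) - (-3)·0 = 21 - 0 = 21; M22 = (-2)·(-3) - 3·0 = 6 - 0 = 6; M33 = (-2)·(-7) - 2·(-3) = 14 - (-6) = 20; sum of minors = 47.
det A = (-2)·((-7)·(-3) - (-3)·0) - 2·((-3)·(-3) - (-3)·0) + 3·((-3)·0 - (-7)·0) = (-2)·21 - 2·9 + 3·0 = -60.
So p(s) = det(sI - A) = s^3 + 12s^2 + 47s + 60.
Rational-root test: any integer root divides 60. Testing small divisors, s = -3 works: p(-3) = -27 + 108 + (-141) + 60 = 0, so (s + 3) is a factor.
Dividing, p(s) = (s + 3)(s^2 + 9s + 20).
Factor s^2 + 9s + 20: two numbers with sum -9 and product 20 are -4 and -5, so s^2 + 9s + 20 = (s + 4)(s + 5).
Hence p(s) = (s + 3) (s + 4) (s + 5), with roots -5, -4, -3.
The eigenvalues -5, -4, -3 are distinct and real, so A is diagonalisable and x(t) = e^{At} x(0) = V diag(e^{λ_i t}) V^{-1} x(0), where the columns of V are the eigenvectors.
λ = -5: A - (-5)I = [[3, 2, 3], [-3, -2, -3], [0, 0, 2]]. v must be orthogonal to every row; (row 1) × (row 3) = [4, -6, 0], so take v_1 = [-2, 3, 0]^T.
λ = -4: A - (-4)I = [[2, 2, 3], [-3, -3, -3], [0, 0, 1]]. v must be orthogonal to every row; (row 1) × (row 2) = [3, -3, 0], so take v_2 = [-1, 1, 0]^T.
λ = -3: A - (-3)I = [[1, 2, 3], [-3, -4, -3], [0, 0, 0]]. v must be orthogonal to every row; (row 1) × (row 2) = [6, -6, 2], so take v_3 = [3, -3, 1]^T.
V = [v_1 v_2 v_3] = [[-2, -1, 3], [3, 1, -3], [0, 0, 1]] has det V = 1, so V^{-1} = adj(V)/det V = [[1, 1, 0], [-3, -2, 3], [0, 0, 1]].
Modal coordinates z(0) = V^{-1} x(0): 1·(-3) + 1·(-3) + 0·(-1) = -6; (-3)·(-3) + (-2)·(-3) + 3·(-1) = 12; 0·(-3) + 0·(-3) + 1·(-1) = -1; so z(0) = [-6, 12, -1]^T.
x_1(t) = Σ_i (v_i)_1 · z_i(0) · e^{λ_i t} (row 1 of V times the modal terms).
x_1(0.4) = (-2)·(-6)·e^{-5·0.4} + (-1)·12·e^{-4·0.4} + 3·(-1)·e^{-3·0.4} = 12·0.135335 + (-12)·0.201897 + (-3)·0.301194 = -1.7023.

-1.7023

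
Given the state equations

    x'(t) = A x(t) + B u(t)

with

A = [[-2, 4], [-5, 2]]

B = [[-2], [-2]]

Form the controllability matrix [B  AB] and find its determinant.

AB = [[-4], [6]]
Controllability matrix C = [B  AB] = [[-2, -4], [-2, 6]]
det(C) = (-2)·6 - (-4)·(-2) = -12 - 8 = -20
Since det(C) ≠ 0, rank(C) = 2 and the system is completely controllable.

-20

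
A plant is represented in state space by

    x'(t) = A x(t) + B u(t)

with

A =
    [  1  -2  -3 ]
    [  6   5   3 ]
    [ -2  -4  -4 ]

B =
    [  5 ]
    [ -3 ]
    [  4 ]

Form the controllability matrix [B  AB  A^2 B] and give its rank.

2

AB = [[-1], [27], [-14]]
A^2B = [[-13], [87], [-50]]
Controllability matrix C = [B  AB  A^2B] = [[5, -1, -13], [-3, 27, 87], [4, -14, -50]]
The rows r1, r2, r3 of C are linearly dependent: -r1 + r2 + 2·r3 = 0 (check each entry), so rank(C) ≤ 2.
The 2×2 minor from rows 1, 2, columns 1, 2 is 5·27 - (-1)·(-3) = 135 - 3 = 132 ≠ 0, so rank(C) = 2.
rank(C) = 2 < n = 3, so the pair (A, B) is not completely controllable.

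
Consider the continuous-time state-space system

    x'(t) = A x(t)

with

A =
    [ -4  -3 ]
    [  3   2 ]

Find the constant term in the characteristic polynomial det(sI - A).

1

For a 2×2 matrix, det(sI - A) = s^2 - (tr A)s + det A.
tr A = -2, det A = 1.
So p(s) = s^2 + 2s + 1.
The constant term is 1.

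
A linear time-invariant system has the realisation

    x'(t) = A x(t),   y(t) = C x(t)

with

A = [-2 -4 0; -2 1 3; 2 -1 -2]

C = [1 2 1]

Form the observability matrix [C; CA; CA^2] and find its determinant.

CA = [[-4, -3, 4]]
CA^2 = [[22, 9, -17]]
Observability matrix O = [C; CA; CA^2] = [[1, 2, 1], [-4, -3, 4], [22, 9, -17]]
Expanding along the first row, det(O) = 1·((-3)·(-17) - 4·9) - 2·((-4)·(-17) - 4·22) + 1·((-4)·9 - (-3)·22) = 1·15 - 2·(-20) + 1·30 = 85
Since det(O) ≠ 0, rank(O) = 3 and the system is completely observable.

85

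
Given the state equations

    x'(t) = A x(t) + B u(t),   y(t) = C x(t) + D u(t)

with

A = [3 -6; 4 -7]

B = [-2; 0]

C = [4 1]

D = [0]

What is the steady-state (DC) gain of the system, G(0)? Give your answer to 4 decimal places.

-21.3333

G(0) = C(-A)^{-1}B + D = -C A^{-1} B + D.
det A = 3, so A^{-1} = (1/3)·adj(A) = [[-7/3, 2], [-4/3, 1]]
A^{-1} B = [14/3, 8/3]^T
C A^{-1} B = 64/3
G(0) = D - C A^{-1} B = 0 - (64/3) = -64/3 ≈ -21.3333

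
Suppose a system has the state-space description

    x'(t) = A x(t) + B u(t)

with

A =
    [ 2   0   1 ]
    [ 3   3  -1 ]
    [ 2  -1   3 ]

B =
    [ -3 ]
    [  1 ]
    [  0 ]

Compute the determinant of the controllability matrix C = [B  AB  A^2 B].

AB = [[-6], [-6], [-7]]
A^2B = [[-19], [-29], [-27]]
Controllability matrix C = [B  AB  A^2B] = [[-3, -6, -19], [1, -6, -29], [0, -7, -27]]
Expanding along the first row, det(C) = (-3)·((-6)·(-27) - (-29)·(-7)) - (-6)·(1·(-27) - (-29)·0) + (-19)·(1·(-7) - (-6)·0) = (-3)·(-41) - (-6)·(-27) + (-19)·(-7) = 94
Since det(C) ≠ 0, rank(C) = 3 and the system is completely controllable.

94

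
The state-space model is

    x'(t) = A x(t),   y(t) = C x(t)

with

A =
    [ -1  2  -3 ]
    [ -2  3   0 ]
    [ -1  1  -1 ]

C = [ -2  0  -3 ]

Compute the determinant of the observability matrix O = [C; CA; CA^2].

CA = [[5, -7, 9]]
CA^2 = [[0, -2, -24]]
Observability matrix O = [C; CA; CA^2] = [[-2, 0, -3], [5, -7, 9], [0, -2, -24]]
Expanding along the first row, det(O) = (-2)·((-7)·(-24) - 9·(-2)) - 0·(5·(-24) - 9·0) + (-3)·(5·(-2) - (-7)·0) = (-2)·186 - 0·(-120) + (-3)·(-10) = -342
Since det(O) ≠ 0, rank(O) = 3 and the system is completely observable.

-342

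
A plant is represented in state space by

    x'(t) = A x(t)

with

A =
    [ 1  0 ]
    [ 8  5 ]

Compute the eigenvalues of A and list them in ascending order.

det(sI - A) = s^2 - (tr A)s + det A, with tr A = 1 + 5 = 6 and det A = 1·5 - 0·8 = 5 - 0 = 5.
So p(s) = det(sI - A) = s^2 - 6s + 5.
Factor s^2 - 6s + 5: two numbers with sum 6 and product 5 are 5 and 1, so s^2 - 6s + 5 = (s - 5)(s - 1).
Hence p(s) = (s - 5) (s - 1), with roots 1, 5.
At least one eigenvalue has non-negative real part, so the system is not asymptotically stable.

1, 5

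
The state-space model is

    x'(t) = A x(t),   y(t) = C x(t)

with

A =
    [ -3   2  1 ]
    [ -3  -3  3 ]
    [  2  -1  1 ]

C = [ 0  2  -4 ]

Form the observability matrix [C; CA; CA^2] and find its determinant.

CA = [[-14, -2, 2]]
CA^2 = [[52, -24, -18]]
Observability matrix O = [C; CA; CA^2] = [[0, 2, -4], [-14, -2, 2], [52, -24, -18]]
Expanding along the first row, det(O) = 0·((-2)·(-18) - 2·(-24)) - 2·((-14)·(-18) - 2·52) + (-4)·((-14)·(-24) - (-2)·52) = 0·84 - 2·148 + (-4)·440 = -2056
Since det(O) ≠ 0, rank(O) = 3 and the system is completely observable.

-2056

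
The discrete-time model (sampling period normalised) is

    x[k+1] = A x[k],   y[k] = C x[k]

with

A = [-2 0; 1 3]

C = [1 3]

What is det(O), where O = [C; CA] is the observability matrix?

CA = [[1, 9]]
Observability matrix O = [C; CA] = [[1, 3], [1, 9]]
det(O) = 1·9 - 3·1 = 9 - 3 = 6
Since det(O) ≠ 0, rank(O) = 2 and the system is completely observable.

6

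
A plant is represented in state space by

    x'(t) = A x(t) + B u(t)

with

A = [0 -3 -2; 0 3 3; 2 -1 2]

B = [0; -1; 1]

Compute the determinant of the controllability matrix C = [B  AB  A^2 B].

AB = [[1], [0], [3]]
A^2B = [[-6], [9], [8]]
Controllability matrix C = [B  AB  A^2B] = [[0, 1, -6], [-1, 0, 9], [1, 3, 8]]
Expanding along the first row, det(C) = 0·(0·8 - 9·3) - 1·((-1)·8 - 9·1) + (-6)·((-1)·3 - 0·1) = 0·(-27) - 1·(-17) + (-6)·(-3) = 35
Since det(C) ≠ 0, rank(C) = 3 and the system is completely controllable.

35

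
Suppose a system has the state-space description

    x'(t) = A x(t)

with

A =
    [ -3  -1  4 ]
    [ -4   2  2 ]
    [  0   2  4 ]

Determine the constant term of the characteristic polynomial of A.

60

Expand det(sI - A) for the 3×3 matrix.
p(s) = s^3 - 3s^2 - 18s + 60.
(Check: constant term = det(-A) = (-1)^3 det A = 60; coefficient of s^2 = -tr A = -3.)
The constant term is 60.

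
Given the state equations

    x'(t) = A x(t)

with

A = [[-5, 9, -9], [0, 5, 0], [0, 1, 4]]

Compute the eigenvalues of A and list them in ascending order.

-5, 4, 5

det(sI - A) = s^3 - (tr A)s^2 + (M11 + M22 + M33)s - det A, where Mii is the 2×2 principal minor of A obtained by deleting row i and column i.
tr A = (-5) + 5 + 4 = 4; M11 = 5·4 - 0·1 = 20 - 0 = 20; M22 = (-5)·4 - (-9)·0 = -20 - 0 = -20; M33 = (-5)·5 - 9·0 = -25 - 0 = -25; sum of minors = -25.
det A = (-5)·(5·4 - 0·1) - 9·(0·4 - 0·0) + (-9)·(0·1 - 5·0) = (-5)·20 - 9·0 + (-9)·0 = -100.
So p(s) = det(sI - A) = s^3 - 4s^2 - 25s + 100.
Rational-root test: any integer root divides 100. Testing small divisors, s = 4 works: p(4) = 64 + (-64) + (-100) + 100 = 0, so (s - 4) is a factor.
Dividing, p(s) = (s - 4)(s^2 - 25).
Factor s^2 - 25: two numbers with sum 0 and product -25 are 5 and -5, so s^2 - 25 = (s - 5)(s + 5).
Hence p(s) = (s - 5) (s - 4) (s + 5), with roots -5, 4, 5.
At least one eigenvalue has non-negative real part, so the system is not asymptotically stable.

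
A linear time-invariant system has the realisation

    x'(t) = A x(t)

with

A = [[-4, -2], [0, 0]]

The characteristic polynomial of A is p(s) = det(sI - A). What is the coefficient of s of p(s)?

For a 2×2 matrix, det(sI - A) = s^2 - (tr A)s + det A.
tr A = -4, det A = 0.
So p(s) = s^2 + 4s.
The coefficient of s is 4.

4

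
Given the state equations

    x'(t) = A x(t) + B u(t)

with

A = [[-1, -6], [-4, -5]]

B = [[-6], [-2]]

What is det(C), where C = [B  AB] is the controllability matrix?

AB = [[18], [34]]
Controllability matrix C = [B  AB] = [[-6, 18], [-2, 34]]
det(C) = (-6)·34 - 18·(-2) = -204 - (-36) = -168
Since det(C) ≠ 0, rank(C) = 2 and the system is completely controllable.

-168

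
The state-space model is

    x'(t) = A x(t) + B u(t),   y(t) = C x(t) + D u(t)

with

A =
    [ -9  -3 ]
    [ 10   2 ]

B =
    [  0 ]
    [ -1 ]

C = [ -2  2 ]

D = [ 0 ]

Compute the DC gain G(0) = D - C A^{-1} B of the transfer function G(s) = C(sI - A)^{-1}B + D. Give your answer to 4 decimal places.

G(0) = C(-A)^{-1}B + D = -C A^{-1} B + D.
det A = 12, so A^{-1} = (1/12)·adj(A) = [[1/6, 1/4], [-5/6, -3/4]]
A^{-1} B = [-1/4, 3/4]^T
C A^{-1} B = 2
G(0) = D - C A^{-1} B = 0 - (2) = -2

-2.0000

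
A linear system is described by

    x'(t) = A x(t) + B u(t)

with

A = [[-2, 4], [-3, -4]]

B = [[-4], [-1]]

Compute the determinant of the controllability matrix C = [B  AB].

-60

AB = [[4], [16]]
Controllability matrix C = [B  AB] = [[-4, 4], [-1, 16]]
det(C) = (-4)·16 - 4·(-1) = -64 - (-4) = -60
Since det(C) ≠ 0, rank(C) = 2 and the system is completely controllable.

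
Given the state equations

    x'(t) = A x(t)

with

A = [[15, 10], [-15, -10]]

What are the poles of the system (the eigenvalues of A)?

0, 5

det(sI - A) = s^2 - (tr A)s + det A, with tr A = 15 + (-10) = 5 and det A = 15·(-10) - 10·(-15) = -150 - (-150) = 0.
So p(s) = det(sI - A) = s^2 - 5s.
Factor s^2 - 5s: two numbers with sum 5 and product 0 are 5 and 0, so s^2 - 5s = s(s - 5).
Hence p(s) = s (s - 5), with roots 0, 5.
At least one eigenvalue has non-negative real part, so the system is not asymptotically stable.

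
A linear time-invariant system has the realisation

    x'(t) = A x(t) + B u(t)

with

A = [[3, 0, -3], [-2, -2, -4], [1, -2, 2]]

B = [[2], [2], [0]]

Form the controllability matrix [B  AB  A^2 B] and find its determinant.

AB = [[6], [-8], [-2]]
A^2B = [[24], [12], [18]]
Controllability matrix C = [B  AB  A^2B] = [[2, 6, 24], [2, -8, 12], [0, -2, 18]]
Expanding along the first row, det(C) = 2·((-8)·18 - 12·(-2)) - 6·(2·18 - 12·0) + 24·(2·(-2) - (-8)·0) = 2·(-120) - 6·36 + 24·(-4) = -552
Since det(C) ≠ 0, rank(C) = 3 and the system is completely controllable.

-552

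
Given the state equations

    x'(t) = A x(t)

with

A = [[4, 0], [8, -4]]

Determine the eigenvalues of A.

-4, 4

det(sI - A) = s^2 - (tr A)s + det A, with tr A = 4 + (-4) = 0 and det A = 4·(-4) - 0·8 = -16 - 0 = -16.
So p(s) = det(sI - A) = s^2 - 16.
Factor s^2 - 16: two numbers with sum 0 and product -16 are 4 and -4, so s^2 - 16 = (s - 4)(s + 4).
Hence p(s) = (s - 4) (s + 4), with roots -4, 4.
At least one eigenvalue has non-negative real part, so the system is not asymptotically stable.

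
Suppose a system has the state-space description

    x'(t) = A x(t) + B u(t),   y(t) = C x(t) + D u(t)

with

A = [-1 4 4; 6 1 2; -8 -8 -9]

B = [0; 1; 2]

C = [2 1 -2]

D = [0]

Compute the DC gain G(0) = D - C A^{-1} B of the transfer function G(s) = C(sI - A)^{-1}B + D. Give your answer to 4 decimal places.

G(0) = C(-A)^{-1}B + D = -C A^{-1} B + D.
det A = -15, so A^{-1} = (1/-15)·adj(A) = [[-7/15, -4/15, -4/15], [-38/15, -41/15, -26/15], [8/3, 8/3, 5/3]]
A^{-1} B = [-4/5, -31/5, 6]^T
C A^{-1} B = -99/5
G(0) = D - C A^{-1} B = 0 - (-99/5) = 99/5 ≈ 19.8000

19.8000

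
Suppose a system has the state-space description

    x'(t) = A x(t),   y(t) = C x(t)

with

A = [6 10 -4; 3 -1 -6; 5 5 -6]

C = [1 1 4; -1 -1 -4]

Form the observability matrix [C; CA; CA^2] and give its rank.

CA = [[29, 29, -34], [-29, -29, 34]]
CA^2 = [[91, 91, -86], [-91, -91, 86]]
Observability matrix O = [C; CA; CA^2] = [[1, 1, 4], [-1, -1, -4], [29, 29, -34], [-29, -29, 34], [91, 91, -86], [-91, -91, 86]]
The columns c1, c2, c3 of O are linearly dependent: -c1 + c2 = 0 (check each entry), so rank(O) ≤ 2.
The 2×2 minor from rows 1, 3, columns 1, 3 is 1·(-34) - 4·29 = -34 - 116 = -150 ≠ 0, so rank(O) = 2.
rank(O) = 2 < n = 3, so the pair (A, C) is not completely observable.

2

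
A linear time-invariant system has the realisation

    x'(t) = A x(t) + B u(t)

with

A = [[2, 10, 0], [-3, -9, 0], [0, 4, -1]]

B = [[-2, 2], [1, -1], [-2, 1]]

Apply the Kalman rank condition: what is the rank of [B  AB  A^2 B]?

2

AB = [[6, -6], [-3, 3], [6, -5]]
A^2B = [[-18, 18], [9, -9], [-18, 17]]
Controllability matrix C = [B  AB  A^2B] = [[-2, 2, 6, -6, -18, 18], [1, -1, -3, 3, 9, -9], [-2, 1, 6, -5, -18, 17]]
The rows r1, r2, r3 of C are linearly dependent: r1 + 2·r2 = 0 (check each entry), so rank(C) ≤ 2.
The 2×2 minor from rows 1, 3, columns 1, 2 is (-2)·1 - 2·(-2) = -2 - (-4) = 2 ≠ 0, so rank(C) = 2.
rank(C) = 2 < n = 3, so the pair (A, B) is not completely controllable.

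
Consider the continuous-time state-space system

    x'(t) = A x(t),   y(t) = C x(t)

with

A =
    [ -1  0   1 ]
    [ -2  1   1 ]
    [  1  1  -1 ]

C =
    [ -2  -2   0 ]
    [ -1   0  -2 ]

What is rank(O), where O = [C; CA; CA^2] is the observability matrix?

3

CA = [[6, -2, -4], [-1, -2, 1]]
CA^2 = [[-6, -6, 8], [6, -1, -4]]
Observability matrix O = [C; CA; CA^2] = [[-2, -2, 0], [-1, 0, -2], [6, -2, -4], [-1, -2, 1], [-6, -6, 8], [6, -1, -4]]
Take the 3×3 submatrix of O formed by rows 1, 2, 3: [[-2, -2, 0], [-1, 0, -2], [6, -2, -4]]. Its determinant is (-2)·(0·(-4) - (-2)·(-2)) - (-2)·((-1)·(-4) - (-2)·6) + 0·((-1)·(-2) - 0·6) = (-2)·(-4) - (-2)·16 + 0·2 = 40 ≠ 0.
So rank(O) ≥ 3; since O has 3 columns, rank(O) = 3.
rank(O) = 3 = n, so the pair (A, C) is completely observable.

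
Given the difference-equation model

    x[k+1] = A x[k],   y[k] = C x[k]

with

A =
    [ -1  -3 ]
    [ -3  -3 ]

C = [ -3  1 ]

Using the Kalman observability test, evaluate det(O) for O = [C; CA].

CA = [[0, 6]]
Observability matrix O = [C; CA] = [[-3, 1], [0, 6]]
det(O) = (-3)·6 - 1·0 = -18 - 0 = -18
Since det(O) ≠ 0, rank(O) = 2 and the system is completely observable.

-18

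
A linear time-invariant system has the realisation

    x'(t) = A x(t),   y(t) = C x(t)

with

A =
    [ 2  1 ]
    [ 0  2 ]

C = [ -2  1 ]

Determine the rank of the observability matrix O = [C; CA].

2

CA = [[-4, 0]]
Observability matrix O = [C; CA] = [[-2, 1], [-4, 0]]
det(O) = (-2)·0 - 1·(-4) = 0 - (-4) = 4 ≠ 0, so rank(O) = 2.
rank(O) = 2 = n, so the pair (A, C) is completely observable.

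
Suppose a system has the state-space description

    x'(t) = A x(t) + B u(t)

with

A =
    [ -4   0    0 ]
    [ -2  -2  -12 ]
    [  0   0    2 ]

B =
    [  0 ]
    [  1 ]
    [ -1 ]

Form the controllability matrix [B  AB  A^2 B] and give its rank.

AB = [[0], [10], [-2]]
A^2B = [[0], [4], [-4]]
Controllability matrix C = [B  AB  A^2B] = [[0, 0, 0], [1, 10, 4], [-1, -2, -4]]
Row 1 of C is identically zero, so rank(C) ≤ 2.
The 2×2 minor from rows 2, 3, columns 1, 2 is 1·(-2) - 10·(-1) = -2 - (-10) = 8 ≠ 0, so rank(C) = 2.
rank(C) = 2 < n = 3, so the pair (A, B) is not completely controllable.

2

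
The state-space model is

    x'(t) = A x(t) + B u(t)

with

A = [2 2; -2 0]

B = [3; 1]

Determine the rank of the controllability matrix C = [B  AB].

2

AB = [[8], [-6]]
Controllability matrix C = [B  AB] = [[3, 8], [1, -6]]
det(C) = 3·(-6) - 8·1 = -18 - 8 = -26 ≠ 0, so rank(C) = 2.
rank(C) = 2 = n, so the pair (A, B) is completely controllable.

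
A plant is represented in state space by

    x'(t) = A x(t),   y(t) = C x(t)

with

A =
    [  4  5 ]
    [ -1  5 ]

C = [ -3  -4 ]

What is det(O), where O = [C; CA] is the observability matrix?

73

CA = [[-8, -35]]
Observability matrix O = [C; CA] = [[-3, -4], [-8, -35]]
det(O) = (-3)·(-35) - (-4)·(-8) = 105 - 32 = 73
Since det(O) ≠ 0, rank(O) = 2 and the system is completely observable.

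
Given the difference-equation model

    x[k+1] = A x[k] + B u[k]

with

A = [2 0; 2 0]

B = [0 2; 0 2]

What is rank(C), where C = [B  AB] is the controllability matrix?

AB = [[0, 4], [0, 4]]
Controllability matrix C = [B  AB] = [[0, 2, 0, 4], [0, 2, 0, 4]]
Every column of C is a scalar multiple of column 2 = [2, 2] (multipliers 0, 1, 0, 2), so the columns span a one-dimensional space.
C ≠ 0, hence rank(C) = 1.
rank(C) = 1 < n = 2, so the pair (A, B) is not completely controllable.

1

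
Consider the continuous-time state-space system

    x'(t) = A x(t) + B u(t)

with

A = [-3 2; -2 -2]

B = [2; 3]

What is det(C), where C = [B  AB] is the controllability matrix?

AB = [[0], [-10]]
Controllability matrix C = [B  AB] = [[2, 0], [3, -10]]
det(C) = 2·(-10) - 0·3 = -20 - 0 = -20
Since det(C) ≠ 0, rank(C) = 2 and the system is completely controllable.

-20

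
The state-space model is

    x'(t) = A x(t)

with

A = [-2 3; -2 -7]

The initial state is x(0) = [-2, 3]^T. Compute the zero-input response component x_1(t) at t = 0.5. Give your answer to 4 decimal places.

-0.0044

det(sI - A) = s^2 - (tr A)s + det A, with tr A = (-2) + (-7) = -9 and det A = (-2)·(-7) - 3·(-2) = 14 - (-6) = 20.
So p(s) = det(sI - A) = s^2 + 9s + 20.
Factor s^2 + 9s + 20: two numbers with sum -9 and product 20 are -4 and -5, so s^2 + 9s + 20 = (s + 4)(s + 5).
Hence p(s) = (s + 4) (s + 5), with roots -5, -4.
The eigenvalues -5, -4 are distinct and real, so A is diagonalisable and x(t) = e^{At} x(0) = V diag(e^{λ_i t}) V^{-1} x(0), where the columns of V are the eigenvectors.
λ = -5: A - (-5)I = [[3, 3], [-2, -2]]. Row 1 gives 3·v1 + 3·v2 = 0, so take v_1 = [-1, 1]^T.
λ = -4: A - (-4)I = [[2, 3], [-2, -3]]. Row 1 gives 2·v1 + 3·v2 = 0, so take v_2 = [3, -2]^T.
V = [v_1 v_2] = [[-1, 3], [1, -2]] has det V = -1, so V^{-1} = adj(V)/det V = [[2, 3], [1, 1]].
Modal coordinates z(0) = V^{-1} x(0): 2·(-2) + 3·3 = 5; 1·(-2) + 1·3 = 1; so z(0) = [5, 1]^T.
x_1(t) = Σ_i (v_i)_1 · z_i(0) · e^{λ_i t} (row 1 of V times the modal terms).
x_1(0.5) = (-1)·5·e^{-5·0.5} + 3·1·e^{-4·0.5} = (-5)·0.082085 + 3·0.135335 = -0.0044.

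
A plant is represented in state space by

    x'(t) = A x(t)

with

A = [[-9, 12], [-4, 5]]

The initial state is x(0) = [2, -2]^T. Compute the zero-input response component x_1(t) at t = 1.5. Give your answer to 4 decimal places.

det(sI - A) = s^2 - (tr A)s + det A, with tr A = (-9) + 5 = -4 and det A = (-9)·5 - 12·(-4) = -45 - (-48) = 3.
So p(s) = det(sI - A) = s^2 + 4s + 3.
Factor s^2 + 4s + 3: two numbers with sum -4 and product 3 are -1 and -3, so s^2 + 4s + 3 = (s + 1)(s + 3).
Hence p(s) = (s + 1) (s + 3), with roots -3, -1.
The eigenvalues -3, -1 are distinct and real, so A is diagonalisable and x(t) = e^{At} x(0) = V diag(e^{λ_i t}) V^{-1} x(0), where the columns of V are the eigenvectors.
λ = -3: A - (-3)I = [[-6, 12], [-4, 8]]. Row 1 gives (-6)·v1 + 12·v2 = 0, so take v_1 = [2, 1]^T.
λ = -1: A - (-1)I = [[-8, 12], [-4, 6]]. Row 1 gives (-8)·v1 + 12·v2 = 0, so take v_2 = [-3, -2]^T.
V = [v_1 v_2] = [[2, -3], [1, -2]] has det V = -1, so V^{-1} = adj(V)/det V = [[2, -3], [1, -2]].
Modal coordinates z(0) = V^{-1} x(0): 2·2 + (-3)·(-2) = 10; 1·2 + (-2)·(-2) = 6; so z(0) = [10, 6]^T.
x_1(t) = Σ_i (v_i)_1 · z_i(0) · e^{λ_i t} (row 1 of V times the modal terms).
x_1(1.5) = 2·10·e^{-3·1.5} + (-3)·6·e^{-1·1.5} = 20·0.011109 + (-18)·0.223130 = -3.7942.

-3.7942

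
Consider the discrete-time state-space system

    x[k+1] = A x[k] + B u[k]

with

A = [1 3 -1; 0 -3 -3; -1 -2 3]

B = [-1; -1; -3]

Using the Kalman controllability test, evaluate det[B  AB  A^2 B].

2309

AB = [[-1], [12], [-6]]
A^2B = [[41], [-18], [-41]]
Controllability matrix C = [B  AB  A^2B] = [[-1, -1, 41], [-1, 12, -18], [-3, -6, -41]]
Expanding along the first row, det(C) = (-1)·(12·(-41) - (-18)·(-6)) - (-1)·((-1)·(-41) - (-18)·(-3)) + 41·((-1)·(-6) - 12·(-3)) = (-1)·(-600) - (-1)·(-13) + 41·42 = 2309
Since det(C) ≠ 0, rank(C) = 3 and the system is completely controllable.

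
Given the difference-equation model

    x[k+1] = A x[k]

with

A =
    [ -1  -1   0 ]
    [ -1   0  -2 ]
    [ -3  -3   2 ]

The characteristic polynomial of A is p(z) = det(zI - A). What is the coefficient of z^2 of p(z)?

Expand det(zI - A) for the 3×3 matrix.
p(z) = z^3 - z^2 - 9z + 2.
(Check: constant term = det(-A) = (-1)^3 det A = 2; coefficient of z^2 = -tr A = -1.)
The coefficient of z^2 is -1.

-1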